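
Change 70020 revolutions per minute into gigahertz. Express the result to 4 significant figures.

1 revolution per minute = 1.66667 × 10^-11 gigahertz.
So 70020 × 1.66667 × 10^-11 ≈ 1.167 × 10^-6 GHz.

1.167 × 10^-6 gigahertz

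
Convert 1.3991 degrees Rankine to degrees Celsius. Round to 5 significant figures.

°R = (°C + 273.15) × 9/5.
Applying the formula gives -272.37 °C.

-272.37 degrees Celsius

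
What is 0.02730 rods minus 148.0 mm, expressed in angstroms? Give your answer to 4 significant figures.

-1.070 × 10^8 angstroms

0.02730 rod = 1.37297 × 10^9 Å and 148.0 mm = 1.48000 × 10^9 Å.
1.37297 × 10^9 − 1.48000 × 10^9 ≈ -1.070 × 10^8 Å.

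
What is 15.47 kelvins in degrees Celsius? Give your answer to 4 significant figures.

-257.7 °C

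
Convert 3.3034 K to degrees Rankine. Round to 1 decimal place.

5.9 degrees Rankine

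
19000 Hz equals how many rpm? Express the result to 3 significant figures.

1.14 × 10^6 rpm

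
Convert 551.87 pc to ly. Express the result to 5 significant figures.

1 parsec = 3.26156 ly.
551.87 × 3.26156 ≈ 1800.0 ly.

1800.0 ly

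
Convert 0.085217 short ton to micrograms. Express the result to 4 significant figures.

1 short ton = 9.07185e+11 micrograms.
Then 0.085217 × 9.07185e+11 ≈ 7.731e+10 μg.

7.731e+10 μg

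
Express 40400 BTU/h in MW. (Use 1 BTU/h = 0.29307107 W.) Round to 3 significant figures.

1 BTU per hour = 2.93071e-7 MW.
40400 × 2.93071e-7 ≈ 0.0118 MW.

0.0118 MW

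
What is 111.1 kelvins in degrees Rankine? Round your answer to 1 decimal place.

200.0 °R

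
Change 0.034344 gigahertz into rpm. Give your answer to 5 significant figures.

2.0606 × 10^9 rpm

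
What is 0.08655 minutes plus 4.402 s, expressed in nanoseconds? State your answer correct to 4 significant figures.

0.08655 min = 5.19300e+9 ns and 4.402 s = 4.40200e+9 ns.
5.19300e+9 + 4.40200e+9 ≈ 9.595e+9 ns.

9.595e+9 ns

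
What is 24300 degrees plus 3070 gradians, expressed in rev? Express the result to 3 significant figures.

75.2 revolutions

24300 ° = 67.5000 rev and 3070 grad = 7.67500 rev.
67.5000 + 7.67500 ≈ 75.2 rev.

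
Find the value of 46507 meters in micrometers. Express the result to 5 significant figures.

4.6507 × 10^10 micrometers

1 meter = 1.00000 × 10^6 μm.
46507 × 1.00000 × 10^6 ≈ 4.6507 × 10^10 μm.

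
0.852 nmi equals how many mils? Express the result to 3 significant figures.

6.21e+7 mil

1 nmi = 7.29134e+7 mil.
Then 0.852 × 7.29134e+7 ≈ 6.21e+7 mil.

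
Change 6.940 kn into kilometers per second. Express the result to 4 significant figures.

0.003570 km/s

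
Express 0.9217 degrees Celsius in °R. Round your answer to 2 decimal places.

493.33 °R

°R = (°C + 273.15) × 9/5.
Applying the formula gives 493.33 °R.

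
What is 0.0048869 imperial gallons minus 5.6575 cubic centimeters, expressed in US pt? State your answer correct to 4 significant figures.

0.03499 US pints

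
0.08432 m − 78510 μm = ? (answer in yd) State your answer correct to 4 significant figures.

0.006354 yd

0.08432 m = 0.0922135 yd and 78510 μm = 0.0858596 yd.
0.0922135 − 0.0858596 ≈ 0.006354 yd.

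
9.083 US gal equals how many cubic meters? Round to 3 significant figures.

0.0344 m³

1 US gal = 0.00378541 m³.
Then 9.083 × 0.00378541 ≈ 0.0344 m³.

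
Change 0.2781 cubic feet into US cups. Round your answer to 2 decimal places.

1 ft³ = 119.688 US cup.
Thus 0.2781 × 119.688 ≈ 33.29 US cup.

33.29 US cup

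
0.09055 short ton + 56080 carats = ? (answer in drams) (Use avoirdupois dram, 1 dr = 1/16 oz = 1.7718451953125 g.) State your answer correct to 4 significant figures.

0.09055 short ton = 46361.6 dr and 56080 ct = 6330.12 dr.
46361.6 + 6330.12 ≈ 52690 dr.

52690 drams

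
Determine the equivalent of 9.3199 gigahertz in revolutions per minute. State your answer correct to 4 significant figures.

5.592 × 10^11 revolutions per minute

1 gigahertz = 6.00000 × 10^10 revolutions per minute.
9.3199 × 6.00000 × 10^10 ≈ 5.592 × 10^11 rpm.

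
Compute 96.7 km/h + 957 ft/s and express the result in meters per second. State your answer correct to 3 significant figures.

319 m/s

96.7 km/h = 26.8611 m/s and 957 ft/s = 291.694 m/s.
26.8611 + 291.694 ≈ 319 m/s.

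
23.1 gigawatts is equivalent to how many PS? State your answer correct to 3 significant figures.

1 GW = 1.35962 × 10^6 PS.
So 23.1 × 1.35962 × 10^6 ≈ 3.14 × 10^7 PS.

3.14 × 10^7 PS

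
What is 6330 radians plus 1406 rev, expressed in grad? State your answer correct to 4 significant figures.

965400 grad

6330 rad = 402980 grad and 1406 rev = 562400 grad.
402980 + 562400 ≈ 965400 grad.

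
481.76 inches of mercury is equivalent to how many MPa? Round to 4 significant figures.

1.631 megapascals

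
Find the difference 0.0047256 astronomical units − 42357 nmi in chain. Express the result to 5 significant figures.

3.1242e+7 chain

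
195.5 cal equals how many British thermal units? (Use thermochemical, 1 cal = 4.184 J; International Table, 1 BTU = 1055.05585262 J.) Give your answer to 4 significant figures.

0.7753 BTU

1 cal = 0.00396567 British thermal units.
So 195.5 × 0.00396567 ≈ 0.7753 BTU.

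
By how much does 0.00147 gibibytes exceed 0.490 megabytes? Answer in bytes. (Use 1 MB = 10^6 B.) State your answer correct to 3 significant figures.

1.09 × 10^6 bytes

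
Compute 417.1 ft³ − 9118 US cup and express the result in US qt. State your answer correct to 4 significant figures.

10200 US qt

417.1 ft³ = 12480.5 US qt and 9118 US cup = 2279.50 US qt.
12480.5 − 2279.50 ≈ 10200 US qt.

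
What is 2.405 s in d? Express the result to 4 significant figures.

2.784e-5 d

1 second = 1.15741e-5 days.
2.405 × 1.15741e-5 ≈ 2.784e-5 d.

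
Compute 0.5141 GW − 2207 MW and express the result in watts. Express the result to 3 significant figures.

-1.69e+9 W

0.5141 GW = 5.14100e+8 W and 2207 MW = 2.20700e+9 W.
5.14100e+8 − 2.20700e+9 ≈ -1.69e+9 W.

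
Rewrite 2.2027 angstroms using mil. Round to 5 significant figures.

1 angstrom = 3.937008 × 10^-6 mil.
Then 2.2027 × 3.937008 × 10^-6 ≈ 8.6720 × 10^-6 mil.

8.6720 × 10^-6 mils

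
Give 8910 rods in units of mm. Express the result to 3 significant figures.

4.48e+7 mm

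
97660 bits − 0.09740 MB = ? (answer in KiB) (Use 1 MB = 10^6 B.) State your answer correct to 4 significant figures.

-83.20 kibibytes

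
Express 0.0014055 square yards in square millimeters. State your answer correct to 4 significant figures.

1175 mm²

1 yd² = 836127 mm².
So 0.0014055 × 836127 ≈ 1175 mm².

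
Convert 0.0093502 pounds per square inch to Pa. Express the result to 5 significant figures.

64.467 Pa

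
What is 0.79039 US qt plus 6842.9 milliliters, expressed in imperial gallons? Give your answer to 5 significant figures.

0.79039 US qt = 0.164534 imp gal and 6842.9 mL = 1.50523 imp gal.
0.164534 + 1.50523 ≈ 1.6698 imp gal.

1.6698 imp gal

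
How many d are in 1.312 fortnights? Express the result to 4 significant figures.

18.37 d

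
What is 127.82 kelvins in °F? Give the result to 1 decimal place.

K = (°F + 459.67) × 5/9.
Applying the formula gives -229.6 °F.

-229.6 °F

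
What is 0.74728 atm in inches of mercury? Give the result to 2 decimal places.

22.36 inHg

1 atmosphere = 29.9213 inches of mercury.
Then 0.74728 × 29.9213 ≈ 22.36 inHg.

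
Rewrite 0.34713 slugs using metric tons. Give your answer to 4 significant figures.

0.005066 t

1 slug = 0.0145939 t.
Then 0.34713 × 0.0145939 ≈ 0.005066 t.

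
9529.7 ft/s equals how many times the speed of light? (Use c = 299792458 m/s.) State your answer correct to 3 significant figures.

1 ft/s = 1.01670 × 10^-9 c.
Thus 9529.7 × 1.01670 × 10^-9 ≈ 9.69 × 10^-6 c.

9.69 × 10^-6 times the speed of light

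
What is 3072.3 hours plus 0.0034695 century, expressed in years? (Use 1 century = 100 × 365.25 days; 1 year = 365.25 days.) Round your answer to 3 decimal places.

3072.3 h = 0.350479 yr and 0.0034695 century = 0.346950 yr.
0.350479 + 0.346950 ≈ 0.697 yr.

0.697 years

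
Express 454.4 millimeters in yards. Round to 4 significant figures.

0.4969 yards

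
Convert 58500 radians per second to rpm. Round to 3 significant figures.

559000 revolutions per minute

1 radian per second = 9.54930 revolutions per minute.
So 58500 × 9.54930 ≈ 559000 rpm.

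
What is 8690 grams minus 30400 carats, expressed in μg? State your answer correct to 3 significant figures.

8690 g = 8.69000e+9 μg and 30400 ct = 6.08000e+9 μg.
8.69000e+9 − 6.08000e+9 ≈ 2.61e+9 μg.

2.61e+9 μg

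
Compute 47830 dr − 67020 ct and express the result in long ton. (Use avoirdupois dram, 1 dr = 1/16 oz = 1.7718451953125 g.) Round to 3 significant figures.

0.0702 long ton

47830 dr = 0.0834089 long ton and 67020 ct = 0.0131923 long ton.
0.0834089 − 0.0131923 ≈ 0.0702 long ton.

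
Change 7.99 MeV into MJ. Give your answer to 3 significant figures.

1.28 × 10^-18 megajoules

1 megaelectronvolt = 1.60218 × 10^-19 MJ.
Then 7.99 × 1.60218 × 10^-19 ≈ 1.28 × 10^-18 MJ.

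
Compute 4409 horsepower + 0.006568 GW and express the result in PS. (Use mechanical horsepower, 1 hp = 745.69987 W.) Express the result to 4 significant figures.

13400 metric horsepower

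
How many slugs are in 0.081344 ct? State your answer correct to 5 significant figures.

1.1148 × 10^-6 slugs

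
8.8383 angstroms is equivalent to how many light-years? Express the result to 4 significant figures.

9.342e-26 ly

1 Å = 1.05700e-26 ly.
Thus 8.8383 × 1.05700e-26 ≈ 9.342e-26 ly.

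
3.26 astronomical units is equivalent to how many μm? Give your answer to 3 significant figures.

1 astronomical unit = 1.49598 × 10^17 micrometers.
Thus 3.26 × 1.49598 × 10^17 ≈ 4.88 × 10^17 μm.

4.88 × 10^17 μm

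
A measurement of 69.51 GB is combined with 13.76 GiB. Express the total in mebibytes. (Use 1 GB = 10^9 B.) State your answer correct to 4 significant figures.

80380 MiB

69.51 GB = 66289.9 MiB and 13.76 GiB = 14090.2 MiB.
66289.9 + 14090.2 ≈ 80380 MiB.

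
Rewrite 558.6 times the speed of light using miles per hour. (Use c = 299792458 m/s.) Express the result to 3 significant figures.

1 speed of light = 6.70617 × 10^8 miles per hour.
558.6 × 6.70617 × 10^8 ≈ 3.75 × 10^11 mph.

3.75 × 10^11 mph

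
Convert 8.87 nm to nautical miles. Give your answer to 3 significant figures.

1 nm = 5.39957e-13 nautical miles.
8.87 × 5.39957e-13 ≈ 4.79e-12 nmi.

4.79e-12 nmi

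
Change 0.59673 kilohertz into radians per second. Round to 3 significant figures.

1 kilohertz = 6283.19 rad/s.
Then 0.59673 × 6283.19 ≈ 3750 rad/s.

3750 radians per second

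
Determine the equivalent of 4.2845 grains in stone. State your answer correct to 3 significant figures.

1 gr = 1.02041 × 10^-5 stone.
So 4.2845 × 1.02041 × 10^-5 ≈ 4.37 × 10^-5 st.

4.37 × 10^-5 stone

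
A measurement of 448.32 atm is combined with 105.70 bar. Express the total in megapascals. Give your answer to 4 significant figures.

56.00 MPa

448.32 atm = 45.4260 MPa and 105.70 bar = 10.5700 MPa.
45.4260 + 10.5700 ≈ 56.00 MPa.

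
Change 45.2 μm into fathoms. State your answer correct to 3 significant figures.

1 micrometer = 5.46807e-7 fathoms.
Then 45.2 × 5.46807e-7 ≈ 2.47e-5 fathom.

2.47e-5 fathoms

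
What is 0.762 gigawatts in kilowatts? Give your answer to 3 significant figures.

1 GW = 1.00000 × 10^6 kW.
Thus 0.762 × 1.00000 × 10^6 ≈ 762000 kW.

762000 kW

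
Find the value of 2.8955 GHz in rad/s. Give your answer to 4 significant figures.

1.819 × 10^10 rad/s

1 GHz = 6.28319 × 10^9 rad/s.
Then 2.8955 × 6.28319 × 10^9 ≈ 1.819 × 10^10 rad/s.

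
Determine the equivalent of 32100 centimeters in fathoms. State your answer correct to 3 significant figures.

176 fathoms

1 centimeter = 0.00546807 fathom.
32100 × 0.00546807 ≈ 176 fathom.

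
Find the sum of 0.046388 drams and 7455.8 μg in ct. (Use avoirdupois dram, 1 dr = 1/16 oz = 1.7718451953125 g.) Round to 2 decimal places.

0.45 ct

0.046388 dr = 0.410962 ct and 7455.8 μg = 0.0372790 ct.
0.410962 + 0.0372790 ≈ 0.45 ct.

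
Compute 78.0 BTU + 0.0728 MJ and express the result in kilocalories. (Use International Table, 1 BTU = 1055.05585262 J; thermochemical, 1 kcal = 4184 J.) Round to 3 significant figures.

37.1 kilocalories

78.0 BTU = 19.6688 kcal and 0.0728 MJ = 17.3996 kcal.
19.6688 + 17.3996 ≈ 37.1 kcal.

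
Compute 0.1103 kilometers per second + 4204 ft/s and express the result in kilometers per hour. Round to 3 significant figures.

5010 kilometers per hour

0.1103 km/s = 397.080 km/h and 4204 ft/s = 4612.97 km/h.
397.080 + 4612.97 ≈ 5010 km/h.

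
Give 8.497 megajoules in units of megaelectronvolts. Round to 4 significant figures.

5.303 × 10^19 MeV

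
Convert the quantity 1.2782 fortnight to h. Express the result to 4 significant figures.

1 fortnight = 336.000 hours.
1.2782 × 336.000 ≈ 429.5 h.

429.5 h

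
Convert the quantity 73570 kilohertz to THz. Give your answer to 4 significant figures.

7.357 × 10^-5 THz

1 kilohertz = 1.00000 × 10^-9 THz.
73570 × 1.00000 × 10^-9 ≈ 7.357 × 10^-5 THz.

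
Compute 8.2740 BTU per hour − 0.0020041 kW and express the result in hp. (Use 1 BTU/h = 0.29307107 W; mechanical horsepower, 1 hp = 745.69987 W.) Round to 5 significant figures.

0.00056426 horsepower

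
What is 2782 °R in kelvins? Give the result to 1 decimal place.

°R = K × 9/5.
Applying the formula gives 1545.6 K.

1545.6 kelvins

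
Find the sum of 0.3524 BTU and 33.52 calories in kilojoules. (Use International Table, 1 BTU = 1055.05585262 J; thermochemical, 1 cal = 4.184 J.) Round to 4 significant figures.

0.3524 BTU = 0.3718017 kJ and 33.52 cal = 0.1402477 kJ.
0.3718017 + 0.1402477 ≈ 0.5120 kJ.

0.5120 kJ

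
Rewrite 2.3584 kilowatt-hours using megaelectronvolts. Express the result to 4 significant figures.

5.299 × 10^19 megaelectronvolts

1 kilowatt-hour = 2.24694 × 10^19 MeV.
So 2.3584 × 2.24694 × 10^19 ≈ 5.299 × 10^19 MeV.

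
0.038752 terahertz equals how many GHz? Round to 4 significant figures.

38.75 gigahertz

1 THz = 1000.00 gigahertz.
So 0.038752 × 1000.00 ≈ 38.75 GHz.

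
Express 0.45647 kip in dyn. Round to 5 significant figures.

2.0305e+8 dynes

1 kip = 4.44822e+8 dynes.
0.45647 × 4.44822e+8 ≈ 2.0305e+8 dyn.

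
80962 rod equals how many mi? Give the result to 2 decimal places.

253.01 miles

1 rod = 0.00312500 mi.
80962 × 0.00312500 ≈ 253.01 mi.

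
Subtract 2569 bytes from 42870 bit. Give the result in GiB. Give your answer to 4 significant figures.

42870 bit = 4.99072e-6 GiB and 2569 B = 2.39257e-6 GiB.
4.99072e-6 − 2.39257e-6 ≈ 2.598e-6 GiB.

2.598e-6 GiB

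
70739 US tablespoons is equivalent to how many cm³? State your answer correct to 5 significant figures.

1.0460 × 10^6 cm³

1 US tbsp = 14.7868 cm³.
Then 70739 × 14.7868 ≈ 1.0460 × 10^6 cm³.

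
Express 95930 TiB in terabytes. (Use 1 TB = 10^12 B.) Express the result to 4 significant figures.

105500 terabytes

1 tebibyte = 1.09951 TB.
Thus 95930 × 1.09951 ≈ 105500 TB.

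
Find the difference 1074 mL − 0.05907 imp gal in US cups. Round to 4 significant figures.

1074 mL = 4.53953 US cup and 0.05907 imp gal = 1.13504 US cup.
4.53953 − 1.13504 ≈ 3.404 US cup.

3.404 US cup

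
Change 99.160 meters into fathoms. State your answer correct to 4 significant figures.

1 meter = 0.546807 fathoms.
99.160 × 0.546807 ≈ 54.22 fathom.

54.22 fathom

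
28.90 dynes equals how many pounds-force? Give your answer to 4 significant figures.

6.497 × 10^-5 lbf

1 dyne = 2.24809 × 10^-6 lbf.
Then 28.90 × 2.24809 × 10^-6 ≈ 6.497 × 10^-5 lbf.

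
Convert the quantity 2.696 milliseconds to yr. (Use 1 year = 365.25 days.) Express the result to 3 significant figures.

1 ms = 3.16881e-11 yr.
Thus 2.696 × 3.16881e-11 ≈ 8.54e-11 yr.

8.54e-11 years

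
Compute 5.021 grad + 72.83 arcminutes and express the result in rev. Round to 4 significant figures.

5.021 grad = 0.0125525 rev and 72.83 arcmin = 0.00337176 rev.
0.0125525 + 0.00337176 ≈ 0.01592 rev.

0.01592 revolutions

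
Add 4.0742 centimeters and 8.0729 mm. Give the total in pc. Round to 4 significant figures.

4.0742 cm = 1.32036e-18 pc and 8.0729 mm = 2.61625e-19 pc.
1.32036e-18 + 2.61625e-19 ≈ 1.582e-18 pc.

1.582e-18 pc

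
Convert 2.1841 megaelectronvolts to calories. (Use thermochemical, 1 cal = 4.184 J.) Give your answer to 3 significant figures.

8.36e-14 calories

1 megaelectronvolt = 3.82929e-14 calories.
Thus 2.1841 × 3.82929e-14 ≈ 8.36e-14 cal.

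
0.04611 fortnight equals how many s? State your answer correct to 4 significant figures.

55770 s

1 fortnight = 1.20960e+6 seconds.
Thus 0.04611 × 1.20960e+6 ≈ 55770 s.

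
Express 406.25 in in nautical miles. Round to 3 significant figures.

1 in = 1.37149 × 10^-5 nmi.
Thus 406.25 × 1.37149 × 10^-5 ≈ 0.00557 nmi.

0.00557 nmi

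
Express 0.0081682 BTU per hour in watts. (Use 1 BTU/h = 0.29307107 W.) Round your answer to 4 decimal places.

1 BTU per hour = 0.293071 W.
So 0.0081682 × 0.293071 ≈ 0.0024 W.

0.0024 W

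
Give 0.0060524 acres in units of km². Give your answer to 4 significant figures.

1 acre = 0.00404686 square kilometers.
0.0060524 × 0.00404686 ≈ 2.449e-5 km².

2.449e-5 square kilometers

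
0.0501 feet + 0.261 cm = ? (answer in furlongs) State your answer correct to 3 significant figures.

0.0501 ft = 7.59091 × 10^-5 furlong and 0.261 cm = 1.29742 × 10^-5 furlong.
7.59091 × 10^-5 + 1.29742 × 10^-5 ≈ 8.89 × 10^-5 furlong.

8.89 × 10^-5 furlong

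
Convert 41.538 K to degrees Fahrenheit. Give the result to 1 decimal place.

-384.9 degrees Fahrenheit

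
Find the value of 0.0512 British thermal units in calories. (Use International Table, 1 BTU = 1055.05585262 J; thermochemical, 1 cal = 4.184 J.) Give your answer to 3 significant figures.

12.9 cal

1 BTU = 252.164 calories.
So 0.0512 × 252.164 ≈ 12.9 cal.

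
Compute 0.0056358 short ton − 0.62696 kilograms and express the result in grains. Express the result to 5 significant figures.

69226 gr

0.0056358 short ton = 78901.2 gr and 0.62696 kg = 9675.47 gr.
78901.2 − 9675.47 ≈ 69226 gr.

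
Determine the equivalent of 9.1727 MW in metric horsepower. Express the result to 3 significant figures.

12500 PS

1 megawatt = 1359.62 metric horsepower.
9.1727 × 1359.62 ≈ 12500 PS.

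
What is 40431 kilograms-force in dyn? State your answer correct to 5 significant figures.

1 kgf = 980665 dyn.
So 40431 × 980665 ≈ 3.9649 × 10^10 dyn.

3.9649 × 10^10 dyn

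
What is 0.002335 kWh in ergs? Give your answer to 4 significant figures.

8.406 × 10^10 ergs

1 kilowatt-hour = 3.60000 × 10^13 erg.
Thus 0.002335 × 3.60000 × 10^13 ≈ 8.406 × 10^10 erg.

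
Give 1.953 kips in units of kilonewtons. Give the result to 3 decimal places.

8.687 kN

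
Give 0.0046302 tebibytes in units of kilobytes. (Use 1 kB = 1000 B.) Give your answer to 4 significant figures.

5.091e+6 kilobytes

1 TiB = 1.09951e+9 kB.
Thus 0.0046302 × 1.09951e+9 ≈ 5.091e+6 kB.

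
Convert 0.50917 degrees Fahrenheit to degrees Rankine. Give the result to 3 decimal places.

°R = °F + 459.67.
Applying the formula gives 460.179 °R.

460.179 degrees Rankine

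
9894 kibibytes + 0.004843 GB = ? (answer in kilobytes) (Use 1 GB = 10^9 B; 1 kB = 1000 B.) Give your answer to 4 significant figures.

9894 KiB = 10131.5 kB and 0.004843 GB = 4843.00 kB.
10131.5 + 4843.00 ≈ 14970 kB.

14970 kB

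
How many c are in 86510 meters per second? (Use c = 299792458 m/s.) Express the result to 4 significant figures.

0.0002886 c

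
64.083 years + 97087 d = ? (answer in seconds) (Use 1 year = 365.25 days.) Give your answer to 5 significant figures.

1.0411 × 10^10 seconds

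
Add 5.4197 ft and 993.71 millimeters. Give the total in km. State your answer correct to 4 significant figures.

5.4197 ft = 0.00165192 km and 993.71 mm = 0.000993710 km.
0.00165192 + 0.000993710 ≈ 0.002646 km.

0.002646 kilometers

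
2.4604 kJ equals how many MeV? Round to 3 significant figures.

1.54e+16 MeV

1 kilojoule = 6.24151e+15 megaelectronvolts.
2.4604 × 6.24151e+15 ≈ 1.54e+16 MeV.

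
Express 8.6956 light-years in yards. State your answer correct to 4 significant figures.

8.997 × 10^16 yd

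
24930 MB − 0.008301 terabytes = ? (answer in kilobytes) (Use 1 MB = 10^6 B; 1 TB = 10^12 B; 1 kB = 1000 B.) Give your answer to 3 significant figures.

1.66e+7 kB

24930 MB = 2.49300e+7 kB and 0.008301 TB = 8.30100e+6 kB.
2.49300e+7 − 8.30100e+6 ≈ 1.66e+7 kB.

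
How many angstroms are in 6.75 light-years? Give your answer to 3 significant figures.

6.39e+26 angstroms

1 light-year = 9.46073e+25 Å.
Then 6.75 × 9.46073e+25 ≈ 6.39e+26 Å.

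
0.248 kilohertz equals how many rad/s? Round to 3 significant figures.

1560 rad/s

1 kilohertz = 6283.19 radians per second.
Thus 0.248 × 6283.19 ≈ 1560 rad/s.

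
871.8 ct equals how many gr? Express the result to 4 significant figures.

1 ct = 3.08647 gr.
So 871.8 × 3.08647 ≈ 2691 gr.

2691 gr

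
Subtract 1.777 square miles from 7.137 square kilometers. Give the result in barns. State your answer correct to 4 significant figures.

2.535e+34 barn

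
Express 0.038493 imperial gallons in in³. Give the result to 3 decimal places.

10.679 in³

1 imperial gallon = 277.419 cubic inches.
0.038493 × 277.419 ≈ 10.679 in³.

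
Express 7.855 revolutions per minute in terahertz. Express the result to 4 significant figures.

1 revolution per minute = 1.66667e-14 THz.
So 7.855 × 1.66667e-14 ≈ 1.309e-13 THz.

1.309e-13 terahertz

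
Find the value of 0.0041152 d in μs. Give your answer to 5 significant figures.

3.5555e+8 microseconds

1 d = 8.64000e+10 microseconds.
Thus 0.0041152 × 8.64000e+10 ≈ 3.5555e+8 μs.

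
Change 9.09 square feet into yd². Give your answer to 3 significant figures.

1.01 square yards

1 square foot = 0.111111 square yards.
Thus 9.09 × 0.111111 ≈ 1.01 yd².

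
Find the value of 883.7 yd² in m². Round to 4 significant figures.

1 square yard = 0.836127 square meters.
So 883.7 × 0.836127 ≈ 738.9 m².

738.9 m²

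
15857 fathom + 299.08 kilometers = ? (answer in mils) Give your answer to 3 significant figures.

1.29 × 10^10 mil

15857 fathom = 1.14170 × 10^9 mil and 299.08 km = 1.17748 × 10^10 mil.
1.14170 × 10^9 + 1.17748 × 10^10 ≈ 1.29 × 10^10 mil.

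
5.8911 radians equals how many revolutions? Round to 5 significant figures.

0.93760 revolutions

1 radian = 0.159155 revolutions.
5.8911 × 0.159155 ≈ 0.93760 rev.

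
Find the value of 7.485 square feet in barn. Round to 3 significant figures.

6.95e+27 barn

1 ft² = 9.29030e+26 barns.
Then 7.485 × 9.29030e+26 ≈ 6.95e+27 barn.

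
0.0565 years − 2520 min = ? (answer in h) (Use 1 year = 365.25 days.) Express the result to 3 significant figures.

0.0565 yr = 495.279 h and 2520 min = 42.0000 h.
495.279 − 42.0000 ≈ 453 h.

453 h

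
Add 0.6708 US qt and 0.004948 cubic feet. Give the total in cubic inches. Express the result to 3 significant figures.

0.6708 US qt = 38.7387 in³ and 0.004948 ft³ = 8.55014 in³.
38.7387 + 8.55014 ≈ 47.3 in³.

47.3 in³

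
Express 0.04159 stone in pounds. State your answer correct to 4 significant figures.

0.5823 lb

1 st = 14.0000 lb.
Thus 0.04159 × 14.0000 ≈ 0.5823 lb.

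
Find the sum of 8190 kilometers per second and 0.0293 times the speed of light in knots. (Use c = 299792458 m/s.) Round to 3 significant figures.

3.30e+7 kn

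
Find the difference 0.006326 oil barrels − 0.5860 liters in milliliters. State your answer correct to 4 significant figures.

0.006326 bbl = 1005.754 mL and 0.5860 L = 586.0000 mL.
1005.754 − 586.0000 ≈ 419.8 mL.

419.8 mL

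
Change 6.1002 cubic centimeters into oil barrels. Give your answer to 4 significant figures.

1 cm³ = 6.28981e-6 oil barrels.
So 6.1002 × 6.28981e-6 ≈ 3.837e-5 bbl.

3.837e-5 oil barrels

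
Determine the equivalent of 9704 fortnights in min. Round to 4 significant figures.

1.956e+8 minutes

1 fortnight = 20160.0 min.
So 9704 × 20160.0 ≈ 1.956e+8 min.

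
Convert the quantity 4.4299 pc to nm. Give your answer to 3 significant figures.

1 pc = 3.08568 × 10^25 nm.
Thus 4.4299 × 3.08568 × 10^25 ≈ 1.37 × 10^26 nm.

1.37 × 10^26 nm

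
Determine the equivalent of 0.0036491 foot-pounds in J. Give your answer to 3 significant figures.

1 ft·lbf = 1.35582 J.
So 0.0036491 × 1.35582 ≈ 0.00495 J.

0.00495 joules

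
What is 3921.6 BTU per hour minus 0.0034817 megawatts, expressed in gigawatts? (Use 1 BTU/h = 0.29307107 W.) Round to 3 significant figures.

3921.6 BTU/h = 1.14931 × 10^-6 GW and 0.0034817 MW = 3.48170 × 10^-6 GW.
1.14931 × 10^-6 − 3.48170 × 10^-6 ≈ -2.33 × 10^-6 GW.

-2.33 × 10^-6 gigawatts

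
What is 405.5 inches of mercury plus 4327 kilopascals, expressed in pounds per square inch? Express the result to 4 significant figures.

405.5 inHg = 199.163 psi and 4327 kPa = 627.578 psi.
199.163 + 627.578 ≈ 826.7 psi.

826.7 psi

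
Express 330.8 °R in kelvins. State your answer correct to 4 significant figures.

°R = K × 9/5.
Applying the formula gives 183.8 K.

183.8 K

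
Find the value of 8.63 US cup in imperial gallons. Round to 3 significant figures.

1 US cup = 0.0520421 imp gal.
Then 8.63 × 0.0520421 ≈ 0.449 imp gal.

0.449 imp gal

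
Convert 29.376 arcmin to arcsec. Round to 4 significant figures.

1 arcminute = 60.0000 arcsec.
So 29.376 × 60.0000 ≈ 1763 arcsec.

1763 arcseconds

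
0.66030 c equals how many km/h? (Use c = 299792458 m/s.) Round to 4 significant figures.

7.126e+8 kilometers per hour

1 speed of light = 1.07925e+9 km/h.
So 0.66030 × 1.07925e+9 ≈ 7.126e+8 km/h.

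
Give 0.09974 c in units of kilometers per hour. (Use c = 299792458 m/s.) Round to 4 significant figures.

1 speed of light = 1.07925e+9 kilometers per hour.
Then 0.09974 × 1.07925e+9 ≈ 1.076e+8 km/h.

1.076e+8 kilometers per hour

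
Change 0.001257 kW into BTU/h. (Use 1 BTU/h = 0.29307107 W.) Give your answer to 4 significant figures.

4.289 BTU per hour

1 kilowatt = 3412.14 BTU/h.
0.001257 × 3412.14 ≈ 4.289 BTU/h.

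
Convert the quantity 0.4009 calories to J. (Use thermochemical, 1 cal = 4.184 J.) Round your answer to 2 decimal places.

1.68 J

1 cal = 4.18400 joules.
0.4009 × 4.18400 ≈ 1.68 J.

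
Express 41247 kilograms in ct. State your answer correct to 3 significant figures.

1 kg = 5000.00 ct.
Thus 41247 × 5000.00 ≈ 2.06 × 10^8 ct.

2.06 × 10^8 carats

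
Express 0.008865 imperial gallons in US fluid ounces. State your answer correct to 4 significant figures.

1 imperial gallon = 153.722 US fluid ounces.
0.008865 × 153.722 ≈ 1.363 US fl oz.

1.363 US fl oz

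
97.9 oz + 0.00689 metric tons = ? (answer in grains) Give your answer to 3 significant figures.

97.9 oz = 42831.25 gr and 0.00689 t = 106328.9 gr.
42831.25 + 106328.9 ≈ 149000 gr.

149000 gr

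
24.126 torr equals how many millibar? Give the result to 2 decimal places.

1 torr = 1.33322 mbar.
Then 24.126 × 1.33322 ≈ 32.17 mbar.

32.17 millibar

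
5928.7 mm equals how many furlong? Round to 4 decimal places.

1 millimeter = 4.97097 × 10^-6 furlongs.
5928.7 × 4.97097 × 10^-6 ≈ 0.0295 furlong.

0.0295 furlong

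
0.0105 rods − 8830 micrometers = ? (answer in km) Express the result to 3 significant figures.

0.0105 rod = 5.28066e-5 km and 8830 μm = 8.83000e-6 km.
5.28066e-5 − 8.83000e-6 ≈ 4.40e-5 km.

4.40e-5 km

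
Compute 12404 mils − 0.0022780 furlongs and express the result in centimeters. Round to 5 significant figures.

12404 mil = 31.5062 cm and 0.0022780 furlong = 45.8261 cm.
31.5062 − 45.8261 ≈ -14.320 cm.

-14.320 cm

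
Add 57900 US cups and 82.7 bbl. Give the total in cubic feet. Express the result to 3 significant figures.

57900 US cup = 483.757 ft³ and 82.7 bbl = 464.326 ft³.
483.757 + 464.326 ≈ 948 ft³.

948 ft³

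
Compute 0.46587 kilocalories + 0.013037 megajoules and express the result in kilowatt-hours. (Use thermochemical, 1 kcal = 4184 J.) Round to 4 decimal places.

0.0042 kWh

0.46587 kcal = 0.000541444 kWh and 0.013037 MJ = 0.00362139 kWh.
0.000541444 + 0.00362139 ≈ 0.0042 kWh.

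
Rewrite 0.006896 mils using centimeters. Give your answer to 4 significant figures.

1 mil = 0.00254000 cm.
0.006896 × 0.00254000 ≈ 1.752e-5 cm.

1.752e-5 centimeters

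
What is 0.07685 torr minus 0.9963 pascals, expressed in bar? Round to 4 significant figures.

9.250 × 10^-5 bar

0.07685 torr = 0.0001024582 bar and 0.9963 Pa = 9.963000 × 10^-6 bar.
0.0001024582 − 9.963000 × 10^-6 ≈ 9.250 × 10^-5 bar.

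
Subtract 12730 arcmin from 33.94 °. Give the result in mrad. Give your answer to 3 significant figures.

-3110 mrad

33.94 ° = 592.365 mrad and 12730 arcmin = 3703.01 mrad.
592.365 − 3703.01 ≈ -3110 mrad.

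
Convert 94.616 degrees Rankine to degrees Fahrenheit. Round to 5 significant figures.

-365.05 degrees Fahrenheit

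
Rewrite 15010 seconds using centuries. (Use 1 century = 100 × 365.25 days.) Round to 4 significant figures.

4.756e-6 centuries

1 s = 3.16881e-10 century.
Thus 15010 × 3.16881e-10 ≈ 4.756e-6 century.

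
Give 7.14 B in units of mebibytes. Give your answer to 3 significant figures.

1 byte = 9.53674 × 10^-7 MiB.
7.14 × 9.53674 × 10^-7 ≈ 6.81 × 10^-6 MiB.

6.81 × 10^-6 MiB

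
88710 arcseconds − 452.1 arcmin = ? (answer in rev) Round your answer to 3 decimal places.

0.048 revolutions

88710 arcsec = 0.0684491 rev and 452.1 arcmin = 0.0209306 rev.
0.0684491 − 0.0209306 ≈ 0.048 rev.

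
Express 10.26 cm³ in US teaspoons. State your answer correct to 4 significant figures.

1 cubic centimeter = 0.202884 US tsp.
Then 10.26 × 0.202884 ≈ 2.082 US tsp.

2.082 US teaspoons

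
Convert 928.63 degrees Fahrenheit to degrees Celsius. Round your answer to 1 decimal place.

°F = °C × 9/5 + 32.
Applying the formula gives 498.1 °C.

498.1 °C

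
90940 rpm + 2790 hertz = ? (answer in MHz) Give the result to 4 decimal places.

90940 rpm = 0.00151567 MHz and 2790 Hz = 0.00279000 MHz.
0.00151567 + 0.00279000 ≈ 0.0043 MHz.

0.0043 MHz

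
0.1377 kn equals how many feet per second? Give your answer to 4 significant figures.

0.2324 ft/s

1 kn = 1.68781 ft/s.
0.1377 × 1.68781 ≈ 0.2324 ft/s.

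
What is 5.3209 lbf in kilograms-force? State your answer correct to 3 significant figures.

2.41 kgf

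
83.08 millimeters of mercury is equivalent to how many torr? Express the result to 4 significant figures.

83.08 torr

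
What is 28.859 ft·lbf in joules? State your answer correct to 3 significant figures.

39.1 joules

1 foot-pound = 1.35582 joules.
Thus 28.859 × 1.35582 ≈ 39.1 J.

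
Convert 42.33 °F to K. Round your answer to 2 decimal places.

278.89 kelvins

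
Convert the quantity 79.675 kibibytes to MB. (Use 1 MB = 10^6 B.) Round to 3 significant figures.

1 kibibyte = 0.00102400 MB.
79.675 × 0.00102400 ≈ 0.0816 MB.

0.0816 MB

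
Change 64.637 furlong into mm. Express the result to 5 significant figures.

1.3003 × 10^7 millimeters

1 furlong = 201168 mm.
Then 64.637 × 201168 ≈ 1.3003 × 10^7 mm.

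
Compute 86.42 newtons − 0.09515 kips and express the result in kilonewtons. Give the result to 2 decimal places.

-0.34 kilonewtons

86.42 N = 0.0864200 kN and 0.09515 kip = 0.423248 kN.
0.0864200 − 0.423248 ≈ -0.34 kN.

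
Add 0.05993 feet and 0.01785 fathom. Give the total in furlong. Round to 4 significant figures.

0.05993 ft = 9.08030e-5 furlong and 0.01785 fathom = 0.000162273 furlong.
9.08030e-5 + 0.000162273 ≈ 0.0002531 furlong.

0.0002531 furlong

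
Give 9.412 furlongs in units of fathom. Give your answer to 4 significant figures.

1035 fathom

1 furlong = 110.000 fathom.
9.412 × 110.000 ≈ 1035 fathom.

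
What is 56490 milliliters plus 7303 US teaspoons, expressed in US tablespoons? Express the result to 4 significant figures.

56490 mL = 3820.31 US tbsp and 7303 US tsp = 2434.33 US tbsp.
3820.31 + 2434.33 ≈ 6255 US tbsp.

6255 US tablespoons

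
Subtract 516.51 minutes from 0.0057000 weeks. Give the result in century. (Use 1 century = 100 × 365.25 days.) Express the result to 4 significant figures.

0.0057000 wk = 1.09240e-6 century and 516.51 min = 9.82033e-6 century.
1.09240e-6 − 9.82033e-6 ≈ -8.728e-6 century.

-8.728e-6 century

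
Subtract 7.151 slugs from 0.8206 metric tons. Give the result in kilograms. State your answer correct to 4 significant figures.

0.8206 t = 820.600 kg and 7.151 slug = 104.361 kg.
820.600 − 104.361 ≈ 716.2 kg.

716.2 kilograms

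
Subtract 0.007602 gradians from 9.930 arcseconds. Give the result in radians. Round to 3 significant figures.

9.930 arcsec = 4.81420e-5 rad and 0.007602 grad = 0.000119412 rad.
4.81420e-5 − 0.000119412 ≈ -7.13e-5 rad.

-7.13e-5 radians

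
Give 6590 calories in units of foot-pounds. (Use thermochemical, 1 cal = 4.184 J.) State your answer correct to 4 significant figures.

20340 foot-pounds

1 calorie = 3.08596 ft·lbf.
6590 × 3.08596 ≈ 20340 ft·lbf.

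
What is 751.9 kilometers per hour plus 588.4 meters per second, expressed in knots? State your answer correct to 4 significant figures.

751.9 km/h = 405.994 kn and 588.4 m/s = 1143.76 kn.
405.994 + 1143.76 ≈ 1550 kn.

1550 knots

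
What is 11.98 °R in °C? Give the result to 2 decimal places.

-266.49 °C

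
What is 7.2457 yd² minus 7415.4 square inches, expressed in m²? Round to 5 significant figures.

7.2457 yd² = 6.05833 m² and 7415.4 in² = 4.78412 m².
6.05833 − 4.78412 ≈ 1.2742 m².

1.2742 m²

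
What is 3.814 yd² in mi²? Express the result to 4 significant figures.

1.231 × 10^-6 mi²

1 square yard = 3.22831 × 10^-7 mi².
3.814 × 3.22831 × 10^-7 ≈ 1.231 × 10^-6 mi².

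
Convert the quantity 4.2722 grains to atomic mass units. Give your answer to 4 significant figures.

1 grain = 3.90228e+22 u.
So 4.2722 × 3.90228e+22 ≈ 1.667e+23 u.

1.667e+23 u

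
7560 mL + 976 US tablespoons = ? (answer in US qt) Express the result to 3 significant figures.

7560 mL = 7.98856 US qt and 976 US tbsp = 15.2500 US qt.
7.98856 + 15.2500 ≈ 23.2 US qt.

23.2 US qt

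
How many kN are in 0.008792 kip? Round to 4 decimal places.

1 kip = 4.44822 kilonewtons.
0.008792 × 4.44822 ≈ 0.0391 kN.

0.0391 kN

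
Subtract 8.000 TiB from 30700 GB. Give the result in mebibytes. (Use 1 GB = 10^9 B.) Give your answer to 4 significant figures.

2.089 × 10^7 MiB

30700 GB = 2.92778 × 10^7 MiB and 8.000 TiB = 8.38861 × 10^6 MiB.
2.92778 × 10^7 − 8.38861 × 10^6 ≈ 2.089 × 10^7 MiB.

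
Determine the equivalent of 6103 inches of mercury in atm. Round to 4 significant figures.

1 inch of mercury = 0.0334211 atm.
So 6103 × 0.0334211 ≈ 204.0 atm.

204.0 atmospheres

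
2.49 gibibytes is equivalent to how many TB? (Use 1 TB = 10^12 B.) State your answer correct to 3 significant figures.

0.00267 terabytes

1 GiB = 0.00107374 TB.
2.49 × 0.00107374 ≈ 0.00267 TB.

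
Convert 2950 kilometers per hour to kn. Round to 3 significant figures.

1590 kn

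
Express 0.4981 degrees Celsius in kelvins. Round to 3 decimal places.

273.648 K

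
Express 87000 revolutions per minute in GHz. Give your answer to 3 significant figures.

1.45e-6 GHz

1 revolution per minute = 1.66667e-11 GHz.
So 87000 × 1.66667e-11 ≈ 1.45e-6 GHz.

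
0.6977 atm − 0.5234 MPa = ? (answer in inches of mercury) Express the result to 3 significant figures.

-134 inHg

0.6977 atm = 20.8761 inHg and 0.5234 MPa = 154.560 inHg.
20.8761 − 154.560 ≈ -134 inHg.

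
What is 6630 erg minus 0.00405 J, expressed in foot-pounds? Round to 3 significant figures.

6630 erg = 0.000489004 ft·lbf and 0.00405 J = 0.00298713 ft·lbf.
0.000489004 − 0.00298713 ≈ -0.00250 ft·lbf.

-0.00250 ft·lbf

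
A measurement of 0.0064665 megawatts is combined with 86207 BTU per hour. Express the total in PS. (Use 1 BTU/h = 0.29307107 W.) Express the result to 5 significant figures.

0.0064665 MW = 8.791993 PS and 86207 BTU/h = 34.35054 PS.
8.791993 + 34.35054 ≈ 43.143 PS.

43.143 metric horsepower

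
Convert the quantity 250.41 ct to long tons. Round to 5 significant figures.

1 carat = 1.96841e-7 long ton.
Then 250.41 × 1.96841e-7 ≈ 4.9291e-5 long ton.

4.9291e-5 long ton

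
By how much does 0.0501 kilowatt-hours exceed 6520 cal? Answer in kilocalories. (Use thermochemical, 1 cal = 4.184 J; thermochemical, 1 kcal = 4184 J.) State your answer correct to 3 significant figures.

0.0501 kWh = 43.1071 kcal and 6520 cal = 6.52000 kcal.
43.1071 − 6.52000 ≈ 36.6 kcal.

36.6 kcal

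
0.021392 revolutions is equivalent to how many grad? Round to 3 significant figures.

1 revolution = 400.000 grad.
Then 0.021392 × 400.000 ≈ 8.56 grad.

8.56 gradians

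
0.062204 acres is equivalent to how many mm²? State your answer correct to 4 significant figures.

1 acre = 4.04686 × 10^9 mm².
So 0.062204 × 4.04686 × 10^9 ≈ 2.517 × 10^8 mm².

2.517 × 10^8 square millimeters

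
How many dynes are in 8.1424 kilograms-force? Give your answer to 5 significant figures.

1 kilogram-force = 980665 dynes.
So 8.1424 × 980665 ≈ 7.9850e+6 dyn.

7.9850e+6 dyn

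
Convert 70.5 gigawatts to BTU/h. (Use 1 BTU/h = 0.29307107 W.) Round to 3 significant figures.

1 GW = 3.41214e+9 BTU/h.
So 70.5 × 3.41214e+9 ≈ 2.41e+11 BTU/h.

2.41e+11 BTU per hour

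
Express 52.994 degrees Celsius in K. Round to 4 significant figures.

326.1 kelvins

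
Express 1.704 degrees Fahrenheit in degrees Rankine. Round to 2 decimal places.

461.37 degrees Rankine

°R = °F + 459.67.
Applying the formula gives 461.37 °R.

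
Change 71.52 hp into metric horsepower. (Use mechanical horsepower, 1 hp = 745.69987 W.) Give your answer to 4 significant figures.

1 hp = 1.01387 PS.
71.52 × 1.01387 ≈ 72.51 PS.

72.51 PS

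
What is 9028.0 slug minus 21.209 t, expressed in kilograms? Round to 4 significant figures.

110500 kilograms

9028.0 slug = 131754 kg and 21.209 t = 21209.0 kg.
131754 − 21209.0 ≈ 110500 kg.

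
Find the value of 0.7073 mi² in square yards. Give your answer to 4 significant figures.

2.191e+6 yd²

1 mi² = 3.09760e+6 square yards.
Then 0.7073 × 3.09760e+6 ≈ 2.191e+6 yd².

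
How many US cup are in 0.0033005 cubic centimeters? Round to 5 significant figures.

1.3950 × 10^-5 US cup

1 cubic centimeter = 0.00422675 US cups.
0.0033005 × 0.00422675 ≈ 1.3950 × 10^-5 US cup.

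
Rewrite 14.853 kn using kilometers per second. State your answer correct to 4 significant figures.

0.007641 kilometers per second

1 kn = 0.000514444 kilometers per second.
So 14.853 × 0.000514444 ≈ 0.007641 km/s.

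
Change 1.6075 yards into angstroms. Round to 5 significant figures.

1.4699e+10 angstroms

1 yard = 9.14400e+9 Å.
Then 1.6075 × 9.14400e+9 ≈ 1.4699e+10 Å.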